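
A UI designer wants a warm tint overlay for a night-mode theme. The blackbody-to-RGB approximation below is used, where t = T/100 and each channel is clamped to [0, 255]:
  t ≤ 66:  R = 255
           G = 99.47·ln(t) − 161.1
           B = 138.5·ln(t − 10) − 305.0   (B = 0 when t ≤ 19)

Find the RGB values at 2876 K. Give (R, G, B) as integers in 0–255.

t = 2876/100 = 28.76; the t ≤ 66 branch applies.
R = 255 by definition for t ≤ 66.
G = 99.47·ln 28.76 − 161.1 = 99.47·3.3590 − 161.1 = 173.018.
B = 138.5·ln(28.76 − 10) − 305.0 = 138.5·ln 18.76 − 305.0 = 138.5·2.9317 − 305.0 = 101.044.
Rounded: (255, 173, 101).

(255, 173, 101)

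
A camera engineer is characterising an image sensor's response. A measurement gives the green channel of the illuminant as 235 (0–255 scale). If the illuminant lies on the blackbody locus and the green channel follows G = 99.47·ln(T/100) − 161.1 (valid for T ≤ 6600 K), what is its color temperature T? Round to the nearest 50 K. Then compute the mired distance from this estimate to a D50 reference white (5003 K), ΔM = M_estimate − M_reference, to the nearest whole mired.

-13 mireds

ln t = (235 + 161.1) / 99.47 = 3.9821.
t = e^3.9821 = 53.630.
T = 100·t = 5363 K → 5350 K to the nearest 50 K.
M_estimate = 10⁶/5350 = 186.92; M_reference = 10⁶/5003 = 199.88.
ΔM = 186.92 − 199.88 = -12.96 → -13 mireds.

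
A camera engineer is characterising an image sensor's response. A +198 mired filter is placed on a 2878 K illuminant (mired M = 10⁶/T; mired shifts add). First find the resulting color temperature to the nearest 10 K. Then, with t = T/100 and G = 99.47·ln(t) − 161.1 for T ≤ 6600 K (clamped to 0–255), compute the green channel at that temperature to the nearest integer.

M_in = 10⁶/2878 = 347.46; M_out = 347.46 + (+198) = 545.46.
T_out = 10⁶/545.46 = 1833.3 K → 1830 K; t = 18.3.
G = 99.47·ln 18.3 − 161.1 = 99.47·2.9069 − 161.1 = 128.049.
Rounded: 128.

128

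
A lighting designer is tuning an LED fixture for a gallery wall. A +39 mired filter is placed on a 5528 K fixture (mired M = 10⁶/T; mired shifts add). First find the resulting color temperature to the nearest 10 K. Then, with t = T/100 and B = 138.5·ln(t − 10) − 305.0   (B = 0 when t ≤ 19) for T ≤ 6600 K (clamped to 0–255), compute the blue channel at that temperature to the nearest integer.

189

M_in = 10⁶/5528 = 180.90; M_out = 180.90 + (+39) = 219.90.
T_out = 10⁶/219.90 = 4547.6 K → 4550 K; t = 45.5.
B = 138.5·ln(45.5 − 10) − 305.0 = 138.5·ln 35.5 − 305.0 = 138.5·3.5695 − 305.0 = 189.380.
Rounded: 189.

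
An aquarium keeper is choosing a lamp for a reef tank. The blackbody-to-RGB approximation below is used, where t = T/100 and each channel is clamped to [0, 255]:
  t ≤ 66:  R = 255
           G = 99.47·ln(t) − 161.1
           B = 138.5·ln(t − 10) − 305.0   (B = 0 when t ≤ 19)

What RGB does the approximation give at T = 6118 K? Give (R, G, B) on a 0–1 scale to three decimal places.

t = 6118/100 = 61.18; the t ≤ 66 branch applies.
R = 255 by definition for t ≤ 66.
G = 99.47·ln 61.18 − 161.1 = 99.47·4.1138 − 161.1 = 248.102.
B = 138.5·ln(61.18 − 10) − 305.0 = 138.5·ln 51.18 − 305.0 = 138.5·3.9353 − 305.0 = 240.046.
Dividing each by 255: (1.0000, 0.9729, 0.9414) → (1.000, 0.973, 0.941).

(1.000, 0.973, 0.941)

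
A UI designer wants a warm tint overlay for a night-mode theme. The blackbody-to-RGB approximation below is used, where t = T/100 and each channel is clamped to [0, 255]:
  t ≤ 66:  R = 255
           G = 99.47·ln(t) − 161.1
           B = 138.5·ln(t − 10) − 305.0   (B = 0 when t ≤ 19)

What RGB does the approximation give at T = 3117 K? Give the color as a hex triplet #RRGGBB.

t = 3117/100 = 31.17; the t ≤ 66 branch applies.
R = 255 by definition for t ≤ 66.
G = 99.47·ln 31.17 − 161.1 = 99.47·3.4395 − 161.1 = 181.023.
B = 138.5·ln(31.17 − 10) − 305.0 = 138.5·ln 21.17 − 305.0 = 138.5·3.0526 − 305.0 = 117.783.
Rounded: (255, 181, 118).
In hex: #FFB576.

#FFB576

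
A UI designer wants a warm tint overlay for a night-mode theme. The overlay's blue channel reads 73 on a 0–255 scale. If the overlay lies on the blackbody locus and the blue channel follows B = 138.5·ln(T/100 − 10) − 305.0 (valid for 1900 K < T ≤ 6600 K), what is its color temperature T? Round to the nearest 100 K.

2500 K

ln(t − 10) = (73 + 305.0) / 138.5 = 2.7292.
t − 10 = e^2.7292 = 15.321, so t = 25.321.
T = 100·t = 2532 K → 2500 K to the nearest 100 K.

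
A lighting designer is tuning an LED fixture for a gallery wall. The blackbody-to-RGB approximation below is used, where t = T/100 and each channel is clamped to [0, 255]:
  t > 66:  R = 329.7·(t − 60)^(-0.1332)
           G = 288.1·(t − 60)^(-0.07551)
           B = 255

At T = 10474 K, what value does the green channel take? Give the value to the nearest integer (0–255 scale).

t = 10474/100 = 104.74; the t > 66 branch applies.
G = 288.1·(104.74 − 60)^(-0.07551) = 288.1·44.74^(-0.07551) = 288.1·0.75051 = 216.222.
Rounded: 216.

216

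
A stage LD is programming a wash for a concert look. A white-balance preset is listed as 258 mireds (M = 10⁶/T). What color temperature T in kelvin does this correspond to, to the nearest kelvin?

3876 K

T = 10⁶ / 258 = 3875.97 K → 3876 K.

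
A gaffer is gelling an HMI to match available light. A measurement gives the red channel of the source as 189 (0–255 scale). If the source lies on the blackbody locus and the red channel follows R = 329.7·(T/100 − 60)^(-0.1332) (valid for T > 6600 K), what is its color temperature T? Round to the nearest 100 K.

(t − 60)^(-0.1332) = 189/329.7 = 0.57325.
t − 60 = 0.57325^(1/-0.1332) = 0.57325^(-7.508) = 65.199, so t = 125.199.
T = 100·t = 12520 K → 12500 K to the nearest 100 K.

12500 K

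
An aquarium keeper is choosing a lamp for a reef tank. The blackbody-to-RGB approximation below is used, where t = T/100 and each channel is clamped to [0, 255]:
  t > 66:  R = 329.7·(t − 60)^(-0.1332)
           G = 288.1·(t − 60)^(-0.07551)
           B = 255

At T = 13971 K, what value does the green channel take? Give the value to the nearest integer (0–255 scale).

t = 13971/100 = 139.71; the t > 66 branch applies.
G = 288.1·(139.71 − 60)^(-0.07551) = 288.1·79.71^(-0.07551) = 288.1·0.71848 = 206.995.
Rounded: 207.

207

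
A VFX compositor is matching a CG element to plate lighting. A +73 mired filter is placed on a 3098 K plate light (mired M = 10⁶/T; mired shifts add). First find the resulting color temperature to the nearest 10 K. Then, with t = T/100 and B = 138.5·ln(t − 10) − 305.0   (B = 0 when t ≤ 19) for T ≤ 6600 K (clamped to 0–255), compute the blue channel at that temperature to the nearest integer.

73

M_in = 10⁶/3098 = 322.79; M_out = 322.79 + (+73) = 395.79.
T_out = 10⁶/395.79 = 2526.6 K → 2530 K; t = 25.3.
B = 138.5·ln(25.3 − 10) − 305.0 = 138.5·ln 15.3 − 305.0 = 138.5·2.7279 − 305.0 = 72.808.
Rounded: 73.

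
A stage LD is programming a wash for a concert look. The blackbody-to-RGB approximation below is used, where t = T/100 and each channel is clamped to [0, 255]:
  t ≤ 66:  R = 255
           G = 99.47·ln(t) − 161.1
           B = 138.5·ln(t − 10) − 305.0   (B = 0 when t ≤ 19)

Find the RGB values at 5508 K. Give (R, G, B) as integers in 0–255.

(255, 238, 222)

t = 5508/100 = 55.08; the t ≤ 66 branch applies.
R = 255 by definition for t ≤ 66.
G = 99.47·ln 55.08 − 161.1 = 99.47·4.0088 − 161.1 = 237.654.
B = 138.5·ln(55.08 − 10) − 305.0 = 138.5·ln 45.08 − 305.0 = 138.5·3.8084 − 305.0 = 222.469.
Rounded: (255, 238, 222).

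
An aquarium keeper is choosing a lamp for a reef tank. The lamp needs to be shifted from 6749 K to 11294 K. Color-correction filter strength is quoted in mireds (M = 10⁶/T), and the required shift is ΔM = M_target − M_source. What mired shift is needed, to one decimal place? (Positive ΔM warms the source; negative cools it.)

M_source = 10⁶/6749 = 148.170; M_target = 10⁶/11294 = 88.543.
ΔM = 88.543 − 148.170 = -59.628 → -59.6 mireds, a cooling shift.

-59.6 mireds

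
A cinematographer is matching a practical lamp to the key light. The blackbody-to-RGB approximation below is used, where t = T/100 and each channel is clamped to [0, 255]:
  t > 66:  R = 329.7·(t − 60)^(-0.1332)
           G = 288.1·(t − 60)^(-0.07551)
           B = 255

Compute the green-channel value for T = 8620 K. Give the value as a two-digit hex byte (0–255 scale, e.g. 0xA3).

t = 8620/100 = 86.2; the t > 66 branch applies.
G = 288.1·(86.2 − 60)^(-0.07551) = 288.1·26.2^(-0.07551) = 288.1·0.78146 = 225.137.
Rounded: 225; in hex, 0xE1.

0xE1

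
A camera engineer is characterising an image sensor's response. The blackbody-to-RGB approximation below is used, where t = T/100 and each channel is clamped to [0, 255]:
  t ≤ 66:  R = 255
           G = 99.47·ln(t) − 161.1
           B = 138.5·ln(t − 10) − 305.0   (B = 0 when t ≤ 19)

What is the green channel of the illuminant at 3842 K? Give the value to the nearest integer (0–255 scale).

202

t = 3842/100 = 38.42; the t ≤ 66 branch applies.
G = 99.47·ln 38.42 − 161.1 = 99.47·3.6486 − 161.1 = 201.824.
Rounded: 202.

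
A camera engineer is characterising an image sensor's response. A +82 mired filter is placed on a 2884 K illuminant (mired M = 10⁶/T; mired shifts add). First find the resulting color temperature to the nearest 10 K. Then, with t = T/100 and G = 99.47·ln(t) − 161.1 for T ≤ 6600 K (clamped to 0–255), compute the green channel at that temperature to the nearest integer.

M_in = 10⁶/2884 = 346.74; M_out = 346.74 + (+82) = 428.74.
T_out = 10⁶/428.74 = 2332.4 K → 2330 K; t = 23.3.
G = 99.47·ln 23.3 − 161.1 = 99.47·3.1485 − 161.1 = 152.077.
Rounded: 152.

152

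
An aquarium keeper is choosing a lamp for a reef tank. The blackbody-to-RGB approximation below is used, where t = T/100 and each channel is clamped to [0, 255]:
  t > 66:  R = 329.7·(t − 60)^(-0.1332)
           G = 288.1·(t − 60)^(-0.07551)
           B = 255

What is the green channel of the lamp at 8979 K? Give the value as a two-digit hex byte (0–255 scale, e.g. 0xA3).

t = 8979/100 = 89.79; the t > 66 branch applies.
G = 288.1·(89.79 − 60)^(-0.07551) = 288.1·29.79^(-0.07551) = 288.1·0.77391 = 222.965.
Rounded: 223; in hex, 0xDF.

0xDF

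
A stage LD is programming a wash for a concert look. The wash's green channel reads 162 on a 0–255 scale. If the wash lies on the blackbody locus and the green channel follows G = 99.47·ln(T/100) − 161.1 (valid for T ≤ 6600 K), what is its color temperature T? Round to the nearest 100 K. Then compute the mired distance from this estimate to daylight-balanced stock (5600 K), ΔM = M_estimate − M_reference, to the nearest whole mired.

+206 mireds

ln t = (162 + 161.1) / 99.47 = 3.2482.
t = e^3.2482 = 25.744.
T = 100·t = 2574 K → 2600 K to the nearest 100 K.
M_estimate = 10⁶/2600 = 384.62; M_reference = 10⁶/5600 = 178.57.
ΔM = 384.62 − 178.57 = 206.04 → +206 mireds.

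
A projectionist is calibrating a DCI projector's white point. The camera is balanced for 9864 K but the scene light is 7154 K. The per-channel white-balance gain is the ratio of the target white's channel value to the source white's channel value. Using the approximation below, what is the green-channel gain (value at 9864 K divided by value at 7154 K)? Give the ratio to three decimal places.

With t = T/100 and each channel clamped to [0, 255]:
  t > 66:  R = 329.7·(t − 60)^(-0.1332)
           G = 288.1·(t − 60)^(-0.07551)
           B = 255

0.913

At 7154 K (t = 71.54):
  G = 288.1·(71.54 − 60)^(-0.07551) = 288.1·11.54^(-0.07551) = 288.1·0.83137 = 239.517.
At 9864 K (t = 98.64):
  G = 288.1·(98.64 − 60)^(-0.07551) = 288.1·38.64^(-0.07551) = 288.1·0.75886 = 218.628.
Gain = 218.628 / 239.517 = 0.9128 → 0.913.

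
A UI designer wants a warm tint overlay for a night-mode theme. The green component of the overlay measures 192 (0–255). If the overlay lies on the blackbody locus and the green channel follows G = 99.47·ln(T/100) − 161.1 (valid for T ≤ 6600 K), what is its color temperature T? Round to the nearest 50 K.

ln t = (192 + 161.1) / 99.47 = 3.5498.
t = e^3.5498 = 34.807.
T = 100·t = 3481 K → 3500 K to the nearest 50 K.

3500 K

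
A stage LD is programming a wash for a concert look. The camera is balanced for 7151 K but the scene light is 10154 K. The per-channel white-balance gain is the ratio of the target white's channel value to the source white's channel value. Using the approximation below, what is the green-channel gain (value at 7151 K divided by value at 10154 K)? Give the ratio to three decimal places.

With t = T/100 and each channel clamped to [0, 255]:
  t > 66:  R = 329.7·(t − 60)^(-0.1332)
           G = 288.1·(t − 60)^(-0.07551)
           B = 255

1.102

At 10154 K (t = 101.54):
  G = 288.1·(101.54 − 60)^(-0.07551) = 288.1·41.54^(-0.07551) = 288.1·0.75473 = 217.437.
At 7151 K (t = 71.51):
  G = 288.1·(71.51 − 60)^(-0.07551) = 288.1·11.51^(-0.07551) = 288.1·0.83153 = 239.564.
Gain = 239.564 / 217.437 = 1.1018 → 1.102.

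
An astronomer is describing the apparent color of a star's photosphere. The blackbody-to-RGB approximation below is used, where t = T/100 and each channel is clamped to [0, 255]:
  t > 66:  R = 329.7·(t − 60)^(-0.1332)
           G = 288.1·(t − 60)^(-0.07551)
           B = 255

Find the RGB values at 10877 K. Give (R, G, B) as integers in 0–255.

(196, 215, 255)

t = 10877/100 = 108.77; the t > 66 branch applies.
R = 329.7·(108.77 − 60)^(-0.1332) = 329.7·48.77^(-0.1332) = 329.7·0.59585 = 196.452.
G = 288.1·(108.77 − 60)^(-0.07551) = 288.1·48.77^(-0.07551) = 288.1·0.74564 = 214.818.
B = 255 by definition for t > 66.
Rounded: (196, 215, 255).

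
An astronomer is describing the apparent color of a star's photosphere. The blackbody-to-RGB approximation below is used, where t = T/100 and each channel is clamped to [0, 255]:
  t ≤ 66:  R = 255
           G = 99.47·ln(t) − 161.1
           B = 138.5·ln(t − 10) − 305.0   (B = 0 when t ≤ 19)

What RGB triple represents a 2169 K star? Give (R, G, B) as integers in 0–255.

t = 2169/100 = 21.69; the t ≤ 66 branch applies.
R = 255 by definition for t ≤ 66.
G = 99.47·ln 21.69 − 161.1 = 99.47·3.0769 − 161.1 = 144.954.
B = 138.5·ln(21.69 − 10) − 305.0 = 138.5·ln 11.69 − 305.0 = 138.5·2.4587 − 305.0 = 35.535.
Rounded: (255, 145, 36).

(255, 145, 36)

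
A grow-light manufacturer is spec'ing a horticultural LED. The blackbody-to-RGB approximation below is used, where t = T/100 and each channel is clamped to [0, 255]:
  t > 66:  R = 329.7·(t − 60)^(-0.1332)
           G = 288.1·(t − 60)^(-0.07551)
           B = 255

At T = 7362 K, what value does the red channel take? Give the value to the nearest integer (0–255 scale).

233

t = 7362/100 = 73.62; the t > 66 branch applies.
R = 329.7·(73.62 − 60)^(-0.1332) = 329.7·13.62^(-0.1332) = 329.7·0.70620 = 232.834.
Rounded: 233.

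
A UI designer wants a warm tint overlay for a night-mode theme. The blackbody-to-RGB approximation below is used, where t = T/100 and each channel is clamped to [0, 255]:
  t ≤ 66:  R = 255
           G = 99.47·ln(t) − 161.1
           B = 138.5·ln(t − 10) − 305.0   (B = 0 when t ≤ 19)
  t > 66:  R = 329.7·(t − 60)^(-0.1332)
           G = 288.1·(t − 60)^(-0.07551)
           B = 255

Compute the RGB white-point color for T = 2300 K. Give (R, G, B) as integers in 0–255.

(255, 151, 50)

t = 2300/100 = 23; the t ≤ 66 branch applies.
R = 255 by definition for t ≤ 66.
G = 99.47·ln 23 − 161.1 = 99.47·3.1355 − 161.1 = 150.788.
B = 138.5·ln(23 − 10) − 305.0 = 138.5·ln 13 − 305.0 = 138.5·2.5649 − 305.0 = 50.245.
Rounded: (255, 151, 50).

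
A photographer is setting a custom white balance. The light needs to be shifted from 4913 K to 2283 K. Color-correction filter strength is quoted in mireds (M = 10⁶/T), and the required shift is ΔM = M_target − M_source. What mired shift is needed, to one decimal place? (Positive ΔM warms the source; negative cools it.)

+234.5 mireds

M_source = 10⁶/4913 = 203.542; M_target = 10⁶/2283 = 438.020.
ΔM = 438.020 − 203.542 = 234.479 → +234.5 mireds, a warming shift.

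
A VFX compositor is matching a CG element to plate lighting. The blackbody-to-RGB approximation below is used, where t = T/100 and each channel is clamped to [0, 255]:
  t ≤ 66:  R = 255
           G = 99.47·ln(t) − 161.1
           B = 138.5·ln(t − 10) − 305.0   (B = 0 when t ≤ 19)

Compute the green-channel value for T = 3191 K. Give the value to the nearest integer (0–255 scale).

t = 3191/100 = 31.91; the t ≤ 66 branch applies.
G = 99.47·ln 31.91 − 161.1 = 99.47·3.4629 − 161.1 = 183.357.
Rounded: 183.

183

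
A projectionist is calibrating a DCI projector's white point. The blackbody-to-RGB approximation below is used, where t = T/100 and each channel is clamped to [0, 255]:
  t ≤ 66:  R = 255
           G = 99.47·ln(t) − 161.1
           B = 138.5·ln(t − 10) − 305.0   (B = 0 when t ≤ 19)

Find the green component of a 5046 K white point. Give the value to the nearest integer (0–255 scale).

t = 5046/100 = 50.46; the t ≤ 66 branch applies.
G = 99.47·ln 50.46 − 161.1 = 99.47·3.9212 − 161.1 = 228.940.
Rounded: 229.

229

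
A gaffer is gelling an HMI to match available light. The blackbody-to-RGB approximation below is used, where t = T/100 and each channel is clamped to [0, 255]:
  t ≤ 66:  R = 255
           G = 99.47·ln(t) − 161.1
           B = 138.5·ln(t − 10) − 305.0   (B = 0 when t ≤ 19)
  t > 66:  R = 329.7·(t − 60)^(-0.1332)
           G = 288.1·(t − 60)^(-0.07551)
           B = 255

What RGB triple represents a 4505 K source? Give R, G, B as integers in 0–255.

R=255, G=218, B=188

t = 4505/100 = 45.05; the t ≤ 66 branch applies.
R = 255 by definition for t ≤ 66.
G = 99.47·ln 45.05 − 161.1 = 99.47·3.8078 − 161.1 = 217.659.
B = 138.5·ln(45.05 − 10) − 305.0 = 138.5·ln 35.05 − 305.0 = 138.5·3.5568 − 305.0 = 187.613.
Rounded: (255, 218, 188).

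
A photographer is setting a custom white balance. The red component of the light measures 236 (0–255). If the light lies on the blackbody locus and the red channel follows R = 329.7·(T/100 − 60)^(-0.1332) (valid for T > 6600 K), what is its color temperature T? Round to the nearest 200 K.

7200 K

(t − 60)^(-0.1332) = 236/329.7 = 0.71580.
t − 60 = 0.71580^(1/-0.1332) = 0.71580^(-7.508) = 12.307, so t = 72.307.
T = 100·t = 7231 K → 7200 K to the nearest 200 K.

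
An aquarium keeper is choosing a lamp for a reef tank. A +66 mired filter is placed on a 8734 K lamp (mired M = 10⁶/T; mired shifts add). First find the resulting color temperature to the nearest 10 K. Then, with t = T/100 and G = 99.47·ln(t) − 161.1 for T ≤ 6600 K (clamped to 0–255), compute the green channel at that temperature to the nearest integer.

M_in = 10⁶/8734 = 114.50; M_out = 114.50 + (+66) = 180.50.
T_out = 10⁶/180.50 = 5540.3 K → 5540 K; t = 55.4.
G = 99.47·ln 55.4 − 161.1 = 99.47·4.0146 − 161.1 = 238.230.
Rounded: 238.

238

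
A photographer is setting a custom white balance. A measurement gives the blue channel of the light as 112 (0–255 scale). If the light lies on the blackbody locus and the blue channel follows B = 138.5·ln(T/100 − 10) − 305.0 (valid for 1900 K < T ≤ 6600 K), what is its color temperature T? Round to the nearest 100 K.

ln(t − 10) = (112 + 305.0) / 138.5 = 3.0108.
t − 10 = e^3.0108 = 20.304, so t = 30.304.
T = 100·t = 3030 K → 3000 K to the nearest 100 K.

3000 K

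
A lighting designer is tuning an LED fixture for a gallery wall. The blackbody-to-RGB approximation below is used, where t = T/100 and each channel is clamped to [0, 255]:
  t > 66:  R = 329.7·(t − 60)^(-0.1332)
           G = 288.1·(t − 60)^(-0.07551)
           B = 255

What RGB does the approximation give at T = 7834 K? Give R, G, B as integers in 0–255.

R=224, G=231, B=255

t = 7834/100 = 78.34; the t > 66 branch applies.
R = 329.7·(78.34 − 60)^(-0.1332) = 329.7·18.34^(-0.1332) = 329.7·0.67876 = 223.787.
G = 288.1·(78.34 − 60)^(-0.07551) = 288.1·18.34^(-0.07551) = 288.1·0.80279 = 231.283.
B = 255 by definition for t > 66.
Rounded: (224, 231, 255).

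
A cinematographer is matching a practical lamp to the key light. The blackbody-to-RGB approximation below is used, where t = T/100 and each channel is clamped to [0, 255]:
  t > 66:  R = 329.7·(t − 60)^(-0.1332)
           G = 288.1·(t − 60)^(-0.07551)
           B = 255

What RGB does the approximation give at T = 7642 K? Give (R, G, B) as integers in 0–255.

t = 7642/100 = 76.42; the t > 66 branch applies.
R = 329.7·(76.42 − 60)^(-0.1332) = 329.7·16.42^(-0.1332) = 329.7·0.68883 = 227.107.
G = 288.1·(76.42 − 60)^(-0.07551) = 288.1·16.42^(-0.07551) = 288.1·0.80952 = 233.222.
B = 255 by definition for t > 66.
Rounded: (227, 233, 255).

(227, 233, 255)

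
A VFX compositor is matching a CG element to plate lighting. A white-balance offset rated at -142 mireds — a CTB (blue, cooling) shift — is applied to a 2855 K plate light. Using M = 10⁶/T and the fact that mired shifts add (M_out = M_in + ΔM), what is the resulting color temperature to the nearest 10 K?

4800 K

M_in = 10⁶/2855 = 350.26 mireds.
M_out = 350.26 + (-142) = 208.26 mireds.
T_out = 10⁶/208.26 = 4801.6 K → 4800 K.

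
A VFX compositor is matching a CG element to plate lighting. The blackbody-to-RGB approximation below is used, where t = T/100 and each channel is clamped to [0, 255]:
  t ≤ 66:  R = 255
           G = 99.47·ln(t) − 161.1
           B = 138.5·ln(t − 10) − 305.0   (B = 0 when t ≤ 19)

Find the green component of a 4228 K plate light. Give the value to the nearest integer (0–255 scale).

211

t = 4228/100 = 42.28; the t ≤ 66 branch applies.
G = 99.47·ln 42.28 − 161.1 = 99.47·3.7443 − 161.1 = 211.347.
Rounded: 211.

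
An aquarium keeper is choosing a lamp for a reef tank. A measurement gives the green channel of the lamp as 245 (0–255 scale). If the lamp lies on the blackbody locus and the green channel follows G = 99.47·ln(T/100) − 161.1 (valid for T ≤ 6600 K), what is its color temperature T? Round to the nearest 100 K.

ln t = (245 + 161.1) / 99.47 = 4.0826.
t = e^4.0826 = 59.302.
T = 100·t = 5930 K → 5900 K to the nearest 100 K.

5900 K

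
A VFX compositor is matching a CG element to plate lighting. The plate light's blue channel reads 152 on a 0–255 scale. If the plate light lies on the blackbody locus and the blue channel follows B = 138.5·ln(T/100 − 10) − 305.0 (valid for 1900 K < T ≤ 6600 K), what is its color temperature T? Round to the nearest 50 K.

ln(t − 10) = (152 + 305.0) / 138.5 = 3.2996.
t − 10 = e^3.2996 = 27.103, so t = 37.103.
T = 100·t = 3710 K → 3700 K to the nearest 50 K.

3700 K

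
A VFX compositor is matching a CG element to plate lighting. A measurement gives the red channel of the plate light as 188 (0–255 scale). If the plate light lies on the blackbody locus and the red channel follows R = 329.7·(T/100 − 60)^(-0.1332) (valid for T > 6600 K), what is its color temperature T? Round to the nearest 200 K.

12800 K

(t − 60)^(-0.1332) = 188/329.7 = 0.57022.
t − 60 = 0.57022^(1/-0.1332) = 0.57022^(-7.508) = 67.848, so t = 127.848.
T = 100·t = 12785 K → 12800 K to the nearest 200 K.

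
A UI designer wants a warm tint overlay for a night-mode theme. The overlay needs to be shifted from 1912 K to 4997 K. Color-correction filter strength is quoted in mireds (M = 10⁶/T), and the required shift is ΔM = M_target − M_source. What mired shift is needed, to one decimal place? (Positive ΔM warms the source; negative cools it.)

M_source = 10⁶/1912 = 523.013; M_target = 10⁶/4997 = 200.120.
ΔM = 200.120 − 523.013 = -322.892 → -322.9 mireds, a cooling shift.

-322.9 mireds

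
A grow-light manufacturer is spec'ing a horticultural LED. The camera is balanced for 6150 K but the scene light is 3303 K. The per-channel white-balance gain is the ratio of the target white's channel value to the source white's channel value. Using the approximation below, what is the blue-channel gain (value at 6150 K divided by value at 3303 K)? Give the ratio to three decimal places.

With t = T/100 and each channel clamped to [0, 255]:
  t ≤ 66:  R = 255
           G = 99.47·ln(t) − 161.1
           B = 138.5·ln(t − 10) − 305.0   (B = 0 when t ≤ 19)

At 3303 K (t = 33.03):
  B = 138.5·ln(33.03 − 10) − 305.0 = 138.5·ln 23.03 − 305.0 = 138.5·3.1368 − 305.0 = 129.446.
At 6150 K (t = 61.5):
  B = 138.5·ln(61.5 − 10) − 305.0 = 138.5·ln 51.5 − 305.0 = 138.5·3.9416 − 305.0 = 240.909.
Gain = 240.909 / 129.446 = 1.8611 → 1.861.

1.861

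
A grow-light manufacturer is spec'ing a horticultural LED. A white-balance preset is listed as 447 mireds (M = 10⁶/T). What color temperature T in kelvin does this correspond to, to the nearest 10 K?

2240 K

T = 10⁶ / 447 = 2237.14 K → 2240 K.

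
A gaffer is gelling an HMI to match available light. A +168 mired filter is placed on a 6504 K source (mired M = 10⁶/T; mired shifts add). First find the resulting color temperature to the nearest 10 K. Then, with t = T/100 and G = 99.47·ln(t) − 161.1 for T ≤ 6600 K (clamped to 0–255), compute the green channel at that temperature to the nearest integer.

M_in = 10⁶/6504 = 153.75; M_out = 153.75 + (+168) = 321.75.
T_out = 10⁶/321.75 = 3108.0 K → 3110 K; t = 31.1.
G = 99.47·ln 31.1 − 161.1 = 99.47·3.4372 − 161.1 = 180.799.
Rounded: 181.

181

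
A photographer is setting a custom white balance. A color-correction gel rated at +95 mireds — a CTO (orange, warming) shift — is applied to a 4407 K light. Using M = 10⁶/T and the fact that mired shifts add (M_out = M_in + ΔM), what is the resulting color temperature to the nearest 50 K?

M_in = 10⁶/4407 = 226.91 mireds.
M_out = 226.91 + (+95) = 321.91 mireds.
T_out = 10⁶/321.91 = 3106.4 K → 3100 K.

3100 K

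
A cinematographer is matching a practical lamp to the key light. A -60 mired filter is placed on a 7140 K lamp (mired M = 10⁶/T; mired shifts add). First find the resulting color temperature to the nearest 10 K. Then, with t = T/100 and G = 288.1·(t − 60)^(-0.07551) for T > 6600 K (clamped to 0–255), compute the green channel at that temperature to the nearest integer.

M_in = 10⁶/7140 = 140.06; M_out = 140.06 + (-60) = 80.06.
T_out = 10⁶/80.06 = 12491.3 K → 12490 K; t = 124.9.
G = 288.1·(124.9 − 60)^(-0.07551) = 288.1·64.9^(-0.07551) = 288.1·0.72972 = 210.233.
Rounded: 210.

210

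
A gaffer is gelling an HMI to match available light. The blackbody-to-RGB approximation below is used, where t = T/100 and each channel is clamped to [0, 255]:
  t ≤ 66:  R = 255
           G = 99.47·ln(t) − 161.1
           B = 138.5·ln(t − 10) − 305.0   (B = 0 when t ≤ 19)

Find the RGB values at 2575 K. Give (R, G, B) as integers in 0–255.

t = 2575/100 = 25.75; the t ≤ 66 branch applies.
R = 255 by definition for t ≤ 66.
G = 99.47·ln 25.75 − 161.1 = 99.47·3.2484 − 161.1 = 162.022.
B = 138.5·ln(25.75 − 10) − 305.0 = 138.5·ln 15.75 − 305.0 = 138.5·2.7568 − 305.0 = 76.822.
Rounded: (255, 162, 77).

(255, 162, 77)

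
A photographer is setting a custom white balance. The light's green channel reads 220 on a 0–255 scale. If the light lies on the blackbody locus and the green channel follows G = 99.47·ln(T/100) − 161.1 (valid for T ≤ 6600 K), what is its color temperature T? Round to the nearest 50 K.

ln t = (220 + 161.1) / 99.47 = 3.8313.
t = e^3.8313 = 46.123.
T = 100·t = 4612 K → 4600 K to the nearest 50 K.

4600 K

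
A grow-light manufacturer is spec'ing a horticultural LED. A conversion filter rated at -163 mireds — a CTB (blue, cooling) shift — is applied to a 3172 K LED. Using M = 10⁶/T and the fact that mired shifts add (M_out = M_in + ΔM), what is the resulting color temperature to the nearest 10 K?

M_in = 10⁶/3172 = 315.26 mireds.
M_out = 315.26 + (-163) = 152.26 mireds.
T_out = 10⁶/152.26 = 6567.8 K → 6570 K.

6570 K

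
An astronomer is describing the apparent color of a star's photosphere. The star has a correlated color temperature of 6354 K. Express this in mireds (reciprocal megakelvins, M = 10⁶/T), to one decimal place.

M = 10⁶ / 6354 = 157.381 → 157.4 mireds.

157.4 mireds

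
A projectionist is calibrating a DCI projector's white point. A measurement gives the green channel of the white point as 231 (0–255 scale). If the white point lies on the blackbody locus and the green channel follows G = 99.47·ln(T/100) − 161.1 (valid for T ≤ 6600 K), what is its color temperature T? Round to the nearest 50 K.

ln t = (231 + 161.1) / 99.47 = 3.9419.
t = e^3.9419 = 51.516.
T = 100·t = 5152 K → 5150 K to the nearest 50 K.

5150 K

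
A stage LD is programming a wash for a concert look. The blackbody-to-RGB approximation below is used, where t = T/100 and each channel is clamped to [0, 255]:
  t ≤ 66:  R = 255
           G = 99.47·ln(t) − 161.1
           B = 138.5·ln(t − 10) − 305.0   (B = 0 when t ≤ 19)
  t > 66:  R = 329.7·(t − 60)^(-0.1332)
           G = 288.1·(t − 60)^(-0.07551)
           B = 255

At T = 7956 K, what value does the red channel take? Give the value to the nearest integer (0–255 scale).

222

t = 7956/100 = 79.56; the t > 66 branch applies.
R = 329.7·(79.56 − 60)^(-0.1332) = 329.7·19.56^(-0.1332) = 329.7·0.67296 = 221.875.
Rounded: 222.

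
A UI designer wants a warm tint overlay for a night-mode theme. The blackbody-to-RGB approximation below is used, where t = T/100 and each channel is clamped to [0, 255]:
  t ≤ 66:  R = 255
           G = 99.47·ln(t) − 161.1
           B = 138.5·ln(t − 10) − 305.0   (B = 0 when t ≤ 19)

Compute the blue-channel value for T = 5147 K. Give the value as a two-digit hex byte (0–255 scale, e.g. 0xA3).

0xD3

t = 5147/100 = 51.47; the t ≤ 66 branch applies.
B = 138.5·ln(51.47 − 10) − 305.0 = 138.5·ln 41.47 − 305.0 = 138.5·3.7250 − 305.0 = 210.908.
Rounded: 211; in hex, 0xD3.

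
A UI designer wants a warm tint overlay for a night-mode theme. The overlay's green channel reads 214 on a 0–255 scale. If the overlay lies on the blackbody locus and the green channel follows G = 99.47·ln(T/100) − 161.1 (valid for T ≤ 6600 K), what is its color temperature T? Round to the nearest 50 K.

ln t = (214 + 161.1) / 99.47 = 3.7710.
t = e^3.7710 = 43.423.
T = 100·t = 4342 K → 4350 K to the nearest 50 K.

4350 K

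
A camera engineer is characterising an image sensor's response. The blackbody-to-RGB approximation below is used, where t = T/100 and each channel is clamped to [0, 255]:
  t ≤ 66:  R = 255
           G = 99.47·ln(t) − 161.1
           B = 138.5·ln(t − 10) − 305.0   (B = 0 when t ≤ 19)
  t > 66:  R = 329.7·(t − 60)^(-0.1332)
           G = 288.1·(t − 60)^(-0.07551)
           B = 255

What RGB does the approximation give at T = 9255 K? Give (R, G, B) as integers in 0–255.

t = 9255/100 = 92.55; the t > 66 branch applies.
R = 329.7·(92.55 − 60)^(-0.1332) = 329.7·32.55^(-0.1332) = 329.7·0.62882 = 207.323.
G = 288.1·(92.55 − 60)^(-0.07551) = 288.1·32.55^(-0.07551) = 288.1·0.76875 = 221.478.
B = 255 by definition for t > 66.
Rounded: (207, 221, 255).

(207, 221, 255)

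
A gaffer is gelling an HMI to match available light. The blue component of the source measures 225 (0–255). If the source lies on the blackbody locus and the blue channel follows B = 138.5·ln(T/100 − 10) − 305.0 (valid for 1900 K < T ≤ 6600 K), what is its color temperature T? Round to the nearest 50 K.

ln(t − 10) = (225 + 305.0) / 138.5 = 3.8267.
t − 10 = e^3.8267 = 45.911, so t = 55.911.
T = 100·t = 5591 K → 5600 K to the nearest 50 K.

5600 K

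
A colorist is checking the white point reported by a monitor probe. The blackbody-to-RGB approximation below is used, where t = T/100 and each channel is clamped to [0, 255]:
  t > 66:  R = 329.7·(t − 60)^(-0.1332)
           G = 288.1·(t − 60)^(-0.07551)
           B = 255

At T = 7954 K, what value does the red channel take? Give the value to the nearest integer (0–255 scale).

222

t = 7954/100 = 79.54; the t > 66 branch applies.
R = 329.7·(79.54 − 60)^(-0.1332) = 329.7·19.54^(-0.1332) = 329.7·0.67305 = 221.905.
Rounded: 222.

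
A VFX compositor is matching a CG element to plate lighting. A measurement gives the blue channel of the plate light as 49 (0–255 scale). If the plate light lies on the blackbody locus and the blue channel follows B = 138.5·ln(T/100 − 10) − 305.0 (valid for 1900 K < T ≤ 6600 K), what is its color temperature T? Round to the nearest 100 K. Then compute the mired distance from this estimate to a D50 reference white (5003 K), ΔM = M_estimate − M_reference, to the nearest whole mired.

ln(t − 10) = (49 + 305.0) / 138.5 = 2.5560.
t − 10 = e^2.5560 = 12.884, so t = 22.884.
T = 100·t = 2288 K → 2300 K to the nearest 100 K.
M_estimate = 10⁶/2300 = 434.78; M_reference = 10⁶/5003 = 199.88.
ΔM = 434.78 − 199.88 = 234.90 → +235 mireds.

+235 mireds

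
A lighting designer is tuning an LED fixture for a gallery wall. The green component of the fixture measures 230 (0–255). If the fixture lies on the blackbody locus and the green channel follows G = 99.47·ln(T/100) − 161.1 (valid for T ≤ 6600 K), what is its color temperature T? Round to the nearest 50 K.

5100 K

ln t = (230 + 161.1) / 99.47 = 3.9318.
t = e^3.9318 = 51.001.
T = 100·t = 5100 K → 5100 K to the nearest 50 K.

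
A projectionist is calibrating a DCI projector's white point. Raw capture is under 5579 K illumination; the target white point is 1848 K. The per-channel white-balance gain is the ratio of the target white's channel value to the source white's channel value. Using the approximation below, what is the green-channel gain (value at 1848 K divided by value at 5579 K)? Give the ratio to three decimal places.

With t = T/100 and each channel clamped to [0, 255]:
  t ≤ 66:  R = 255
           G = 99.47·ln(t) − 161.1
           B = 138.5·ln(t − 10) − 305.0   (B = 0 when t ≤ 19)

0.540

At 5579 K (t = 55.79):
  G = 99.47·ln 55.79 − 161.1 = 99.47·4.0216 − 161.1 = 238.928.
At 1848 K (t = 18.48):
  G = 99.47·ln 18.48 − 161.1 = 99.47·2.9167 − 161.1 = 129.023.
Gain = 129.023 / 238.928 = 0.5400 → 0.540.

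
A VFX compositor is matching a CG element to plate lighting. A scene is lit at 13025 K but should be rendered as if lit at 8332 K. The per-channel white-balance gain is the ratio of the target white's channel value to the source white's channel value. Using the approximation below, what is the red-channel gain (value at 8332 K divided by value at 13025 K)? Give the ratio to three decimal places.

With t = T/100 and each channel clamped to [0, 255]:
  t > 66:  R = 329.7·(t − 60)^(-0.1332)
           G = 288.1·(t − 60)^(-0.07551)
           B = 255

1.158

At 13025 K (t = 130.25):
  R = 329.7·(130.25 − 60)^(-0.1332) = 329.7·70.25^(-0.1332) = 329.7·0.56758 = 187.131.
At 8332 K (t = 83.32):
  R = 329.7·(83.32 − 60)^(-0.1332) = 329.7·23.32^(-0.1332) = 329.7·0.65738 = 216.739.
Gain = 216.739 / 187.131 = 1.1582 → 1.158.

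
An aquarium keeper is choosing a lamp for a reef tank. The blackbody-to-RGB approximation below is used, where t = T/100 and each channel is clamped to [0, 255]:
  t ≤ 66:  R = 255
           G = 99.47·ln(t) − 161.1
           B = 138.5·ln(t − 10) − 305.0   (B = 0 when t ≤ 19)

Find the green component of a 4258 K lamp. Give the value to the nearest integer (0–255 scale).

t = 4258/100 = 42.58; the t ≤ 66 branch applies.
G = 99.47·ln 42.58 − 161.1 = 99.47·3.7514 − 161.1 = 212.050.
Rounded: 212.

212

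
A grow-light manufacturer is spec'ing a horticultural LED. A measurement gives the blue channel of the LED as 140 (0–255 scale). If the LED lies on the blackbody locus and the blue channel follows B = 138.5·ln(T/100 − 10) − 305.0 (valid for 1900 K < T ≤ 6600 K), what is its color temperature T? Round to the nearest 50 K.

3500 K

ln(t − 10) = (140 + 305.0) / 138.5 = 3.2130.
t − 10 = e^3.2130 = 24.853, so t = 34.853.
T = 100·t = 3485 K → 3500 K to the nearest 50 K.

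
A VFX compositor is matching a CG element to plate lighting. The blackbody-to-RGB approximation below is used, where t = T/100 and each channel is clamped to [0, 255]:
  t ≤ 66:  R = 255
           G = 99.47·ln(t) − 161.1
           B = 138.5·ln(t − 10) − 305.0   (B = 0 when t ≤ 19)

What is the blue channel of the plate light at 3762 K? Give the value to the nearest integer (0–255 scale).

t = 3762/100 = 37.62; the t ≤ 66 branch applies.
B = 138.5·ln(37.62 − 10) − 305.0 = 138.5·ln 27.62 − 305.0 = 138.5·3.3185 − 305.0 = 154.618.
Rounded: 155.

155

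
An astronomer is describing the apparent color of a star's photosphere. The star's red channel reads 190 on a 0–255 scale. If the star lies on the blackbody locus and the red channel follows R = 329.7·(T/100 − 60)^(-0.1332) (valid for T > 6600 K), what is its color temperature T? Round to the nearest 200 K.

12200 K

(t − 60)^(-0.1332) = 190/329.7 = 0.57628.
t − 60 = 0.57628^(1/-0.1332) = 0.57628^(-7.508) = 62.667, so t = 122.667.
T = 100·t = 12267 K → 12200 K to the nearest 200 K.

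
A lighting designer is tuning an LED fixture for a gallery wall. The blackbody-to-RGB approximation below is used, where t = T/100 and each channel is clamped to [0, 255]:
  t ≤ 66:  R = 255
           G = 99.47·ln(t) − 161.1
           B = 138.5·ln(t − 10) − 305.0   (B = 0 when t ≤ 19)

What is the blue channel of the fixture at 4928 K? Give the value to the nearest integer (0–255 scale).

203

t = 4928/100 = 49.28; the t ≤ 66 branch applies.
B = 138.5·ln(49.28 − 10) − 305.0 = 138.5·ln 39.28 − 305.0 = 138.5·3.6707 − 305.0 = 203.394.
Rounded: 203.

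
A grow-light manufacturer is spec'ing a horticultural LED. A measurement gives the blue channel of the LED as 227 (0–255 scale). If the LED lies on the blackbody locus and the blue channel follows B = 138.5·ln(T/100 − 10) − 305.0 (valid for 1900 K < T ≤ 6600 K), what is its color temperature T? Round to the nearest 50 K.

ln(t − 10) = (227 + 305.0) / 138.5 = 3.8412.
t − 10 = e^3.8412 = 46.579, so t = 56.579.
T = 100·t = 5658 K → 5650 K to the nearest 50 K.

5650 K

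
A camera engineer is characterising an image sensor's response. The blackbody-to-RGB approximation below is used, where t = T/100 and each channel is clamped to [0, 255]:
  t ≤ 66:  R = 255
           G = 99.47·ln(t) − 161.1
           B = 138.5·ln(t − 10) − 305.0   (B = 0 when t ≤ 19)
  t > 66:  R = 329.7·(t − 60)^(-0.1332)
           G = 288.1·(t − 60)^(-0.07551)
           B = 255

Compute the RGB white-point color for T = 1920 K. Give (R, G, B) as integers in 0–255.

(255, 133, 2)

t = 1920/100 = 19.2; the t ≤ 66 branch applies.
R = 255 by definition for t ≤ 66.
G = 99.47·ln 19.2 − 161.1 = 99.47·2.9549 − 161.1 = 132.825.
B = 138.5·ln(19.2 − 10) − 305.0 = 138.5·ln 9.2 − 305.0 = 138.5·2.2192 − 305.0 = 2.360.
Rounded: (255, 133, 2).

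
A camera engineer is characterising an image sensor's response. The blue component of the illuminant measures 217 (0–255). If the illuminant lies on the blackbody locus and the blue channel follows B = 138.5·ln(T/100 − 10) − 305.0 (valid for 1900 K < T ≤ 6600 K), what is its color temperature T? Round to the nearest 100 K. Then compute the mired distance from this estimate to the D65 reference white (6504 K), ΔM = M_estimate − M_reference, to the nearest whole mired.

ln(t − 10) = (217 + 305.0) / 138.5 = 3.7690.
t − 10 = e^3.7690 = 43.335, so t = 53.335.
T = 100·t = 5333 K → 5300 K to the nearest 100 K.
M_estimate = 10⁶/5300 = 188.68; M_reference = 10⁶/6504 = 153.75.
ΔM = 188.68 − 153.75 = 34.93 → +35 mireds.

+35 mireds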